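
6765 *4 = 27060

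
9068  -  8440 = 628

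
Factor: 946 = 2^1 * 11^1*43^1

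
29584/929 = 29584/929 =31.84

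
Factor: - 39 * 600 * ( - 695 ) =2^3*3^2*5^3 * 13^1*139^1  =  16263000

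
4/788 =1/197=0.01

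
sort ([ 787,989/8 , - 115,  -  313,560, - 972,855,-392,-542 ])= [ - 972, - 542, - 392 , - 313, - 115 , 989/8,560, 787 , 855] 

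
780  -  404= 376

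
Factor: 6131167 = 7^1 * 19^1*46099^1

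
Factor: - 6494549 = -6494549^1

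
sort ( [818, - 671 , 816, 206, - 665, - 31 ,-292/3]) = [ - 671, - 665,-292/3, - 31, 206, 816 , 818 ] 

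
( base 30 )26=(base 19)39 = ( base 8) 102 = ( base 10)66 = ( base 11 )60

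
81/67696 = 81/67696 = 0.00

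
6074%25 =24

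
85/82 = 1 + 3/82=1.04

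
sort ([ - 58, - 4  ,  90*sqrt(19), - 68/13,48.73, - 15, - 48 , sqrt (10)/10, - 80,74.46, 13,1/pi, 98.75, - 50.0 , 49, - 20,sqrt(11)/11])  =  [ - 80, - 58, - 50.0, - 48, - 20,- 15, - 68/13, - 4,sqrt ( 11)/11,sqrt( 10)/10, 1/pi,13, 48.73,  49,  74.46,98.75,90* sqrt(19 )]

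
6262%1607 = 1441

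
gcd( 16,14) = 2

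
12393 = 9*1377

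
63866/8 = 31933/4 = 7983.25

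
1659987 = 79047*21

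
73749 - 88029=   -  14280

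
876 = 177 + 699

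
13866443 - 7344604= 6521839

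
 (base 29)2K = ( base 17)4a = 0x4E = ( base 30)2I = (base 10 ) 78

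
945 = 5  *189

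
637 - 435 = 202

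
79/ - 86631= - 1  +  86552/86631 = - 0.00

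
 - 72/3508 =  - 1  +  859/877 =- 0.02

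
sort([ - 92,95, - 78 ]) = [ - 92, - 78, 95]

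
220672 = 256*862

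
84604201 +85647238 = 170251439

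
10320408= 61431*168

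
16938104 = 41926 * 404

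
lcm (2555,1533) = 7665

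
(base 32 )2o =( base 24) 3G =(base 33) 2m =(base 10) 88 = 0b1011000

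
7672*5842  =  44819824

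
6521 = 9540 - 3019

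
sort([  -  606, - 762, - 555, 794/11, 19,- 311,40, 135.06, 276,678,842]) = [ - 762,-606,-555 ,  -  311,19, 40,794/11, 135.06, 276, 678,842 ] 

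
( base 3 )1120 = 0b101010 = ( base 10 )42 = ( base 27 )1F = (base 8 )52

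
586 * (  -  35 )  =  -20510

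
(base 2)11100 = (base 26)12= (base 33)S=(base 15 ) 1d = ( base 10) 28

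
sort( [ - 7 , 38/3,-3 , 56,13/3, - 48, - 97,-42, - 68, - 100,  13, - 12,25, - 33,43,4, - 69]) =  [ - 100, - 97,-69, - 68,-48, - 42,  -  33,  -  12,  -  7, - 3,4,13/3, 38/3, 13, 25,43,56] 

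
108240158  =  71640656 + 36599502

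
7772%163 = 111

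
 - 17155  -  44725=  - 61880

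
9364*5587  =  52316668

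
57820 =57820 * 1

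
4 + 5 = 9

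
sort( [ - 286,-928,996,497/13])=[ - 928, - 286,497/13, 996]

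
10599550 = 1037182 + 9562368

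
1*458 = 458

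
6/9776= 3/4888= 0.00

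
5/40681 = 5/40681   =  0.00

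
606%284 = 38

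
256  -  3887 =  - 3631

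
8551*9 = 76959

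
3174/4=1587/2= 793.50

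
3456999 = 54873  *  63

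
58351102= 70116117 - 11765015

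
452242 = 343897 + 108345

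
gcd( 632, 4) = 4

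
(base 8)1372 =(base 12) 536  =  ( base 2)1011111010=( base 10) 762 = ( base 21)1F6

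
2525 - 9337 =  - 6812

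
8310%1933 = 578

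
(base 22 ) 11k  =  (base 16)20E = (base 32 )GE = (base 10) 526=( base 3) 201111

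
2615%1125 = 365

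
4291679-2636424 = 1655255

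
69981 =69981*1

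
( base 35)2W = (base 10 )102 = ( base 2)1100110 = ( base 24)46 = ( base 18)5c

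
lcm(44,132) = 132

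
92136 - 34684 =57452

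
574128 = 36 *15948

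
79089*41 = 3242649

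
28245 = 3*9415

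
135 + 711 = 846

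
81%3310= 81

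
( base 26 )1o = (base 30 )1K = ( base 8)62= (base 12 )42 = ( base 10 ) 50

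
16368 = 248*66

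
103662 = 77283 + 26379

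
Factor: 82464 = 2^5*3^1* 859^1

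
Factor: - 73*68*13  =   - 64532  =  - 2^2 *13^1*17^1*73^1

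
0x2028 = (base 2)10000000101000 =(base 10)8232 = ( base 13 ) 3993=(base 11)6204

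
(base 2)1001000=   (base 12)60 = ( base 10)72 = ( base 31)2a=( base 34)24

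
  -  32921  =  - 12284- 20637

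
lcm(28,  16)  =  112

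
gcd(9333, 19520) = 61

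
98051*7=686357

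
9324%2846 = 786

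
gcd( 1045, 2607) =11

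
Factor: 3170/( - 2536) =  - 5/4 = - 2^( - 2 ) * 5^1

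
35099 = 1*35099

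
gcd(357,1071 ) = 357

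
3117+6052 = 9169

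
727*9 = 6543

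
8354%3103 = 2148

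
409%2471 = 409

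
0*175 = 0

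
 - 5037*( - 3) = 15111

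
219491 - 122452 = 97039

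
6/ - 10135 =  -  1 + 10129/10135=-  0.00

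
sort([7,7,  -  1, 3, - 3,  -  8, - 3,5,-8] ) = [  -  8, - 8,-3,-3, - 1, 3, 5 , 7,7 ] 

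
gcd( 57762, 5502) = 6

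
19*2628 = 49932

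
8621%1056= 173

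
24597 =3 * 8199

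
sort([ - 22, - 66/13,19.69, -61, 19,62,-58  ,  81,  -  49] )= [-61,-58, - 49, - 22, - 66/13 , 19,  19.69,  62, 81]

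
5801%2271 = 1259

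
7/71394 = 7/71394 = 0.00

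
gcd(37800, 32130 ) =1890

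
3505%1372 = 761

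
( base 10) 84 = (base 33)2i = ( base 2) 1010100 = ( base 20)44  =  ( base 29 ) 2Q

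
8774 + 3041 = 11815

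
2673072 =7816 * 342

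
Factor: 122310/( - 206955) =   -  2^1*7^( - 1 )*73^( - 1)*151^1  =  - 302/511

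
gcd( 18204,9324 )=444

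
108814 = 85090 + 23724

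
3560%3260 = 300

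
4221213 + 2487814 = 6709027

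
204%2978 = 204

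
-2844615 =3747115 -6591730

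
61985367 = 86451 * 717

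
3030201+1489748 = 4519949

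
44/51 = 44/51 = 0.86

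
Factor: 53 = 53^1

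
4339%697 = 157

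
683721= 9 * 75969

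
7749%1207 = 507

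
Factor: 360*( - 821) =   -  295560 = - 2^3 * 3^2*5^1*821^1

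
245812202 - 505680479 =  - 259868277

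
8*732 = 5856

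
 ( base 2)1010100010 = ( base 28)O2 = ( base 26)po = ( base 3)220222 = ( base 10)674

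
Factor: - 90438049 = -13^1 *641^1 * 10853^1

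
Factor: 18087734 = 2^1*7^1*19^1 * 53^1*1283^1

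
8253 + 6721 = 14974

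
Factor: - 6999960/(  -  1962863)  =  2^3 * 3^1*5^1 * 7^( - 1 )*11^1*5303^1*280409^(- 1)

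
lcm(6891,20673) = 20673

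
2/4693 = 2/4693= 0.00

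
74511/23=74511/23 = 3239.61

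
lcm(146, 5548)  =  5548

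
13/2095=13/2095 =0.01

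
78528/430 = 182+134/215 = 182.62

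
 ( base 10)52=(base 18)2G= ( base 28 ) 1o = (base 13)40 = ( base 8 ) 64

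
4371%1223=702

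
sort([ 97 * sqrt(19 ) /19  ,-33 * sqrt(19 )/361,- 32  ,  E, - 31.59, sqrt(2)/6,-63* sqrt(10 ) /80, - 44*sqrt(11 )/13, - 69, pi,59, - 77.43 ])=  [ - 77.43, - 69, -32, - 31.59, - 44 * sqrt(11 )/13, - 63*sqrt(10 )/80, - 33  *sqrt(19)/361, sqrt(2)/6,  E, pi, 97*sqrt(19 )/19,  59]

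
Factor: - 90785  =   - 5^1*67^1*271^1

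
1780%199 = 188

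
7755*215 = 1667325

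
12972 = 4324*3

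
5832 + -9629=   -3797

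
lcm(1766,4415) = 8830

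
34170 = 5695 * 6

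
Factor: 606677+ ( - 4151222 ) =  - 3544545 = - 3^1*5^1*19^1*12437^1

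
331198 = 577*574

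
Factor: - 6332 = - 2^2*1583^1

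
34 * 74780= 2542520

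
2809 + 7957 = 10766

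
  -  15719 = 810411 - 826130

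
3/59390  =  3/59390 = 0.00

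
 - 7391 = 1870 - 9261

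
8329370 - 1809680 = 6519690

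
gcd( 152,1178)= 38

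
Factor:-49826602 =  - 2^1 * 7^1*23^1*271^1 *571^1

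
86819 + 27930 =114749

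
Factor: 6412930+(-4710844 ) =2^1*3^1*31^1 * 9151^1 = 1702086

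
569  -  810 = - 241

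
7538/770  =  3769/385=9.79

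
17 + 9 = 26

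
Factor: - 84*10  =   - 840 = - 2^3 * 3^1 * 5^1*7^1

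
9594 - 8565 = 1029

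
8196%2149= 1749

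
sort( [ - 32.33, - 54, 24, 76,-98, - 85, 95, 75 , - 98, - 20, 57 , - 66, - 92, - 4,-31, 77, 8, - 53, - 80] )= [ - 98, - 98, - 92, - 85,-80, - 66 , - 54,-53, - 32.33, - 31,-20, - 4,8 , 24,57,75, 76, 77, 95 ]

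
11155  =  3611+7544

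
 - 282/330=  - 47/55 = -0.85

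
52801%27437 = 25364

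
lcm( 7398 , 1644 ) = 14796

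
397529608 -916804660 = - 519275052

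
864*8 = 6912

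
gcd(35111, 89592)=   1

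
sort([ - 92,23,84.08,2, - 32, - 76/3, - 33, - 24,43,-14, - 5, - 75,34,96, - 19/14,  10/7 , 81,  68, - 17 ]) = [-92, - 75, - 33, - 32, - 76/3, - 24, - 17, - 14, - 5 , - 19/14,10/7 , 2,23, 34,43,68,81,84.08, 96]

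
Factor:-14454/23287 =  - 2^1*3^2 *29^( - 1)= -  18/29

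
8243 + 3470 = 11713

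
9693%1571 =267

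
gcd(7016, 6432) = 8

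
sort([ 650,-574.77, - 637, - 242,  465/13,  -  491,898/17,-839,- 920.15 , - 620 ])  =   [- 920.15, - 839 , - 637,-620, - 574.77,-491, - 242,465/13,  898/17,650]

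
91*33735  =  3069885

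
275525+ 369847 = 645372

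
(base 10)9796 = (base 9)14384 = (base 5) 303141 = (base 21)114A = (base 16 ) 2644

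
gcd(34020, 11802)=42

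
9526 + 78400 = 87926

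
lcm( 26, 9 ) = 234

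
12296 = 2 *6148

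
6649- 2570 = 4079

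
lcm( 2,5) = 10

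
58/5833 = 58/5833 = 0.01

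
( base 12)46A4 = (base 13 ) 3799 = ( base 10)7900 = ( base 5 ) 223100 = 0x1edc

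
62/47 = 1+15/47  =  1.32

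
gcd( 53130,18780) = 30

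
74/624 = 37/312=0.12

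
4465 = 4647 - 182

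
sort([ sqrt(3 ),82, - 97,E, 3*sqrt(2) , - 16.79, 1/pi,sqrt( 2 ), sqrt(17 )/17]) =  [ - 97, - 16.79,  sqrt( 17 )/17, 1/pi,  sqrt( 2 ),sqrt( 3) , E,3 * sqrt(2 ), 82] 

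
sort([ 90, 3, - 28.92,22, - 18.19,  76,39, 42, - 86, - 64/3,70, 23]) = [ - 86, - 28.92,-64/3, - 18.19, 3, 22,23 , 39,42, 70, 76, 90] 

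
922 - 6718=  - 5796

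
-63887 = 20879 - 84766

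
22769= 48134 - 25365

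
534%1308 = 534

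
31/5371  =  31/5371 =0.01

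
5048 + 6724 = 11772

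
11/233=11/233 =0.05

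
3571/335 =3571/335 = 10.66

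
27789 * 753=20925117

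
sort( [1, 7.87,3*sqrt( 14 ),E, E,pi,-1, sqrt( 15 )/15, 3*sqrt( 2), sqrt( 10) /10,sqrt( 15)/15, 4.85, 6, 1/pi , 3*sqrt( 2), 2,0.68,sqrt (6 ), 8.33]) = [ - 1 , sqrt( 15)/15, sqrt (15 ) /15,  sqrt( 10)/10, 1/pi,0.68, 1,2,sqrt(6) , E, E,pi, 3 * sqrt( 2), 3 * sqrt (2),4.85,6 , 7.87, 8.33, 3*sqrt( 14)]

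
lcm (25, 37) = 925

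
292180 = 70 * 4174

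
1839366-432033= 1407333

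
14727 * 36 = 530172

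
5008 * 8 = 40064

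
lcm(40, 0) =0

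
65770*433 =28478410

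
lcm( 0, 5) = 0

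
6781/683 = 9+634/683= 9.93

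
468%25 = 18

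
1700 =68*25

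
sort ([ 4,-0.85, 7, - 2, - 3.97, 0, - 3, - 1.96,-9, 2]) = [ - 9,  -  3.97,- 3, - 2, - 1.96,-0.85, 0, 2, 4, 7 ]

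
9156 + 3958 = 13114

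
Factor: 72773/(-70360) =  - 2^(  -  3)*5^(-1 )*61^1*1193^1*1759^( - 1)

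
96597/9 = 10733 = 10733.00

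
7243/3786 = 7243/3786 = 1.91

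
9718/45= 215  +  43/45 =215.96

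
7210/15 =480 + 2/3= 480.67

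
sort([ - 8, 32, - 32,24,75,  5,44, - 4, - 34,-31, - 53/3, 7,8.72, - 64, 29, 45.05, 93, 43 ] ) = [ - 64, - 34, - 32, - 31, - 53/3, - 8 , - 4, 5,  7,  8.72, 24, 29,32,  43,  44, 45.05,75,93 ]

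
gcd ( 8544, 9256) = 712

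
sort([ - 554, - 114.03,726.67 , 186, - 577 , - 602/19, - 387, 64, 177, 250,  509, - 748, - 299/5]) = [ - 748, - 577, - 554, - 387, - 114.03, - 299/5, - 602/19, 64 , 177,186,250, 509, 726.67 ] 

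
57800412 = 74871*772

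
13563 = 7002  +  6561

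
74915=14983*5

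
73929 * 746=55151034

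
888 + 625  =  1513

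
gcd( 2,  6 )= 2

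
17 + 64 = 81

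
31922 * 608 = 19408576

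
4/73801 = 4/73801 =0.00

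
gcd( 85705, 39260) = 5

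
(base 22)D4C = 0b1100011111000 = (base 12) 3848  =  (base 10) 6392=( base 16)18f8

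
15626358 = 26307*594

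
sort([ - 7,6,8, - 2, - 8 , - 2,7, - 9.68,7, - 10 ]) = [-10, - 9.68, - 8, - 7, - 2 , - 2,6,7,7,8 ]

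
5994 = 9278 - 3284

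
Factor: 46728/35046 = 4/3 = 2^2 * 3^( - 1) 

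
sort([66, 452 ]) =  [ 66, 452] 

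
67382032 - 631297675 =-563915643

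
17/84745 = 1/4985 = 0.00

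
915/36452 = 915/36452=0.03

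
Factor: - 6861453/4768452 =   -  2287151/1589484 = - 2^(-2)*3^( - 1)*13^( - 1 )*23^( - 1)*443^( - 1)*643^1*3557^1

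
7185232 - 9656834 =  - 2471602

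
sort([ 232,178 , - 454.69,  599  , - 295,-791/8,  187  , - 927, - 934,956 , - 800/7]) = [-934, - 927, - 454.69, -295, - 800/7, - 791/8, 178, 187, 232 , 599, 956]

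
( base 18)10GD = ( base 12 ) 3671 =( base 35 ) 508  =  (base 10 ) 6133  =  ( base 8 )13765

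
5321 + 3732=9053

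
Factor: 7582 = 2^1 *17^1*223^1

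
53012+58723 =111735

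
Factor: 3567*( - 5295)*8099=-152967959235 = - 3^2*5^1*7^1*13^1 * 29^1*41^1*89^1*353^1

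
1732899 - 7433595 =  - 5700696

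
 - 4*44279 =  - 177116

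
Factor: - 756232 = -2^3*94529^1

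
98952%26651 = 18999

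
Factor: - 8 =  - 2^3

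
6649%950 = 949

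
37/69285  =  37/69285 = 0.00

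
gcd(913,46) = 1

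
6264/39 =160 + 8/13 = 160.62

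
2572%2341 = 231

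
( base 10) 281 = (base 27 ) ab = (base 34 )89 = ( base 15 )13B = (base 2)100011001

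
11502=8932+2570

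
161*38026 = 6122186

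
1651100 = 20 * 82555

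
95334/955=99 + 789/955=99.83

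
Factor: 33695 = 5^1*23^1*293^1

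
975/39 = 25 = 25.00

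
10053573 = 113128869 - 103075296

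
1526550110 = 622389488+904160622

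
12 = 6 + 6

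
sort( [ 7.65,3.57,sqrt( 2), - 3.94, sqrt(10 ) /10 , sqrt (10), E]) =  [ - 3.94,  sqrt( 10 )/10,sqrt( 2), E, sqrt( 10),3.57,7.65 ] 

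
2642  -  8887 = - 6245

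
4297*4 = 17188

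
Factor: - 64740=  - 2^2*3^1 * 5^1*13^1*83^1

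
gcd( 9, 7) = 1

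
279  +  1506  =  1785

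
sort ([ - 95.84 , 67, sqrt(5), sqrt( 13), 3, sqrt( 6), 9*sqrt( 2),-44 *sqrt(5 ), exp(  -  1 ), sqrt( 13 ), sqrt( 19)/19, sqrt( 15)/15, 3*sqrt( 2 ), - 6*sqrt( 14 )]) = [ - 44*sqrt( 5 ), - 95.84,-6*sqrt( 14), sqrt( 19 ) /19,sqrt( 15)/15, exp( - 1 ),sqrt(5)  ,  sqrt( 6),3, sqrt(  13),sqrt(13), 3*sqrt( 2),9 * sqrt( 2), 67 ] 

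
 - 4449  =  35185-39634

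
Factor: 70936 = 2^3*8867^1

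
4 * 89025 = 356100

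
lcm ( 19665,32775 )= 98325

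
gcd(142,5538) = 142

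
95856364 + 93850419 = 189706783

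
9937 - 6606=3331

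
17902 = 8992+8910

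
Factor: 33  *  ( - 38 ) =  - 2^1*3^1*11^1*  19^1 = -1254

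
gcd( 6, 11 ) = 1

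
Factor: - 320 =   -  2^6*5^1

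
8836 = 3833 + 5003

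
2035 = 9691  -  7656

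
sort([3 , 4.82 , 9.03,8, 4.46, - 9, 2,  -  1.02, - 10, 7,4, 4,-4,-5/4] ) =[ - 10,-9, - 4, - 5/4, - 1.02,2, 3, 4,4, 4.46,4.82,7, 8, 9.03 ] 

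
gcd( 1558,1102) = 38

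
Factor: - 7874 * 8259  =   - 2^1*3^1 * 31^1* 127^1*2753^1 = -65031366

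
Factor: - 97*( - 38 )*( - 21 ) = - 77406 = - 2^1 * 3^1*7^1*19^1 * 97^1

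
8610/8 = 4305/4 = 1076.25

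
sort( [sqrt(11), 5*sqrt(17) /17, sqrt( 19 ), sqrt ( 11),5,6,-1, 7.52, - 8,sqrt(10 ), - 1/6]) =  [ - 8, - 1, - 1/6,5* sqrt( 17 )/17, sqrt( 10 ),sqrt(11 ), sqrt(11), sqrt( 19 ), 5, 6,7.52]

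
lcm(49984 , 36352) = 399872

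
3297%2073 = 1224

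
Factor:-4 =- 2^2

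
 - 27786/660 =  -421/10 = -42.10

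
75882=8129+67753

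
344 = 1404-1060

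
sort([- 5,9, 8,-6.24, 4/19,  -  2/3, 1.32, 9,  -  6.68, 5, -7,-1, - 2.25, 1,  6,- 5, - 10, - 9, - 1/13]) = [-10, - 9, - 7, - 6.68, - 6.24,  -  5,- 5,  -  2.25 , - 1, - 2/3,- 1/13, 4/19, 1,1.32,5, 6, 8,  9, 9] 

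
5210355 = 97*53715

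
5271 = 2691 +2580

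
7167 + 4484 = 11651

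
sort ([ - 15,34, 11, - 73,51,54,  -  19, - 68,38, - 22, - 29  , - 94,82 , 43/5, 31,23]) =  [ - 94, - 73,-68, - 29, - 22, - 19, - 15,43/5,11,23,31, 34, 38,51, 54,82 ]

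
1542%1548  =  1542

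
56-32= 24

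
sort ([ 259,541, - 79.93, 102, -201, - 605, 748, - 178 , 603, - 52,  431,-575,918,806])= [-605, - 575, - 201, - 178, - 79.93, - 52, 102,259, 431 , 541,603, 748 , 806,918 ] 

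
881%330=221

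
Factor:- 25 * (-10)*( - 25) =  - 2^1* 5^5 = - 6250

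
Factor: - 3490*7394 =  - 25805060 = - 2^2*5^1 * 349^1*3697^1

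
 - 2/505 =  - 2/505 = - 0.00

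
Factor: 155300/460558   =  2^1*5^2*7^ ( - 1)*67^( - 1) * 491^( - 1)*1553^1 = 77650/230279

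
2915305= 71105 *41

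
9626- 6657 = 2969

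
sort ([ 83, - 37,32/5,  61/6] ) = [ - 37,  32/5, 61/6,83]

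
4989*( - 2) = -9978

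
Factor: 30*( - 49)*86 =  - 126420 = - 2^2*3^1*5^1*7^2*43^1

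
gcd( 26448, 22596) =12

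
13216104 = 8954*1476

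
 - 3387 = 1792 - 5179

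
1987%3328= 1987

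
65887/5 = 65887/5 = 13177.40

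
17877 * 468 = 8366436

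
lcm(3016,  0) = 0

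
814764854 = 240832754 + 573932100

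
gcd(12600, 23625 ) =1575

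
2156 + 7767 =9923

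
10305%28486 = 10305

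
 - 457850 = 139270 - 597120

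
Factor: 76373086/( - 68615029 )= - 2^1*7^(-1 )*491^1*1723^( - 1)*5689^( - 1 ) * 77773^1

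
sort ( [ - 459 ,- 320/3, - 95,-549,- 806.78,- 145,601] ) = [ - 806.78, - 549, - 459, - 145, -320/3,  -  95,601]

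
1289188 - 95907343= -94618155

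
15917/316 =15917/316 = 50.37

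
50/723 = 50/723 =0.07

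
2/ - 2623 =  - 2/2623 = - 0.00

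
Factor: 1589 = 7^1*227^1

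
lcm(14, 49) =98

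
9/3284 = 9/3284= 0.00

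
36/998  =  18/499 = 0.04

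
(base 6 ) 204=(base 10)76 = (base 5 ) 301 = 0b1001100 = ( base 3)2211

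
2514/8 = 314 + 1/4 = 314.25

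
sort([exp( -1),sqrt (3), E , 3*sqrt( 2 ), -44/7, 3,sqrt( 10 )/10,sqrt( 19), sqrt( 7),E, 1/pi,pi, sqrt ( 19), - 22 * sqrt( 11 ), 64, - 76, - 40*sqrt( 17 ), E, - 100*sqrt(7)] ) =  [ - 100*sqrt(7 ), - 40*sqrt(17), - 76,-22*sqrt (11),- 44/7, sqrt(10) /10, 1/pi, exp( - 1), sqrt ( 3 ), sqrt( 7),  E,E, E, 3,pi,3*sqrt( 2), sqrt( 19), sqrt(19),64 ] 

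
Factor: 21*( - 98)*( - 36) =2^3*3^3 *7^3 = 74088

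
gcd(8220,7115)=5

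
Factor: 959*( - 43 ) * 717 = - 3^1 * 7^1*43^1*137^1 * 239^1 = -29566929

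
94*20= 1880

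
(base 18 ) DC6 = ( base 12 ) 2696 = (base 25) 729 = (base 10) 4434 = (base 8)10522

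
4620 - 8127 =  - 3507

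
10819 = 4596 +6223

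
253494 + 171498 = 424992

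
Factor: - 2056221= - 3^2*228469^1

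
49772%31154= 18618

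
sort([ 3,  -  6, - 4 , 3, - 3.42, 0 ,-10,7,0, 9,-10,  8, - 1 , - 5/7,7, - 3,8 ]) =[ - 10, - 10, - 6, - 4, - 3.42,-3,-1,-5/7 , 0,  0, 3, 3, 7, 7, 8, 8,9 ] 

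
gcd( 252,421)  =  1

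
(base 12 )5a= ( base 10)70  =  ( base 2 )1000110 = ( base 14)50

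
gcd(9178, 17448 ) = 2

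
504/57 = 8+ 16/19 = 8.84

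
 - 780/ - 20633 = 780/20633 = 0.04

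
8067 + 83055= 91122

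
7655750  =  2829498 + 4826252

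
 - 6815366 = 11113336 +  - 17928702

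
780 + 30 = 810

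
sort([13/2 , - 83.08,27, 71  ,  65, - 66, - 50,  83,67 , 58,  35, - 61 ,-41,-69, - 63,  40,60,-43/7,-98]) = [ - 98, - 83.08, - 69, - 66 , - 63, - 61,- 50, - 41, - 43/7 , 13/2,27, 35,40,58, 60, 65 , 67,71,83 ] 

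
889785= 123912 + 765873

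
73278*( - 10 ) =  - 732780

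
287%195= 92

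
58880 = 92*640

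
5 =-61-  - 66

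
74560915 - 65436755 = 9124160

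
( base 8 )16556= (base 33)6ua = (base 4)1311232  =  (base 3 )101100001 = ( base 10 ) 7534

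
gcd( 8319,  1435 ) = 1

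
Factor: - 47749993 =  - 47749993^1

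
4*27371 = 109484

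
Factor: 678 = 2^1*3^1*113^1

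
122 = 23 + 99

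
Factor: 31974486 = 2^1*3^1*811^1*6571^1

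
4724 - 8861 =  - 4137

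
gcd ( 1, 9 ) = 1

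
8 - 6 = 2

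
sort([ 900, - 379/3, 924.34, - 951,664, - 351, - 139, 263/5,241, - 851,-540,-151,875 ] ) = [ - 951, - 851,  -  540, - 351,-151, - 139,  -  379/3 , 263/5,241 , 664 , 875,900, 924.34] 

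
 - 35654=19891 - 55545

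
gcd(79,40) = 1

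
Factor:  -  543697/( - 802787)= 7^1*11^1 * 23^1*307^1*802787^(-1) 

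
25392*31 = 787152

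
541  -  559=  - 18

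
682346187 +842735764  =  1525081951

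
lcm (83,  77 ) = 6391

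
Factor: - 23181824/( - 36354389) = 2^9*19^1*2383^1*36354389^(  -  1)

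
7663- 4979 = 2684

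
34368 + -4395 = 29973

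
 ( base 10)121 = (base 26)4h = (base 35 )3G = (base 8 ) 171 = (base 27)4D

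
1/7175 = 1/7175 = 0.00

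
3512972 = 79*44468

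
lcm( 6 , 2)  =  6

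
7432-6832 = 600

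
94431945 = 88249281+6182664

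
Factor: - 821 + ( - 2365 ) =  - 2^1*3^3*59^1 = - 3186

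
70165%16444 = 4389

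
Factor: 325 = 5^2 * 13^1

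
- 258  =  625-883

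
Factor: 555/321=5^1*  37^1 * 107^(  -  1 )  =  185/107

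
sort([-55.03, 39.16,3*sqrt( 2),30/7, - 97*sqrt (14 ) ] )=[  -  97*sqrt(14),-55.03, 3*sqrt (2 ),30/7,39.16 ] 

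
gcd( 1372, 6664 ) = 196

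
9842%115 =67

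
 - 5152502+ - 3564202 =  - 8716704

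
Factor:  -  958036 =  - 2^2*239509^1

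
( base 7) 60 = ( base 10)42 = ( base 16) 2a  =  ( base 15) 2c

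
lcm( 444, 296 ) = 888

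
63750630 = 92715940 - 28965310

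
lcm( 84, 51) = 1428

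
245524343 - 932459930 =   -  686935587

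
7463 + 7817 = 15280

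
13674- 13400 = 274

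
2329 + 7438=9767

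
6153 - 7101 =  - 948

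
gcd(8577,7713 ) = 9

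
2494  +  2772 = 5266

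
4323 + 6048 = 10371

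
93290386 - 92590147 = 700239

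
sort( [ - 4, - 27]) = [ -27,-4 ] 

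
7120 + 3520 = 10640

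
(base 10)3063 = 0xBF7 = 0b101111110111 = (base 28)3pb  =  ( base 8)5767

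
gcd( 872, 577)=1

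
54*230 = 12420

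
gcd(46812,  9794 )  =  166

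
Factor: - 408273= - 3^1*23^1*61^1  *97^1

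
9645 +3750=13395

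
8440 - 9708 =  - 1268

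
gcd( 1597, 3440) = 1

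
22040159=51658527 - 29618368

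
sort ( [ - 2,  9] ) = [-2 , 9 ]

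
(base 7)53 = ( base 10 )38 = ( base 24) 1e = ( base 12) 32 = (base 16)26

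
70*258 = 18060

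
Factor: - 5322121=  - 7^1  *  863^1*881^1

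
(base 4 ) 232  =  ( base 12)3A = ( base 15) 31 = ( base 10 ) 46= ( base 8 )56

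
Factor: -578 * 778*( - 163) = 2^2*17^2*163^1 * 389^1   =  73298492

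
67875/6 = 22625/2 = 11312.50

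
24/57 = 8/19 = 0.42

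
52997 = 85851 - 32854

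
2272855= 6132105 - 3859250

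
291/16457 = 291/16457=0.02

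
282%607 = 282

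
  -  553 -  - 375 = - 178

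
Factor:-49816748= - 2^2*61^2*3347^1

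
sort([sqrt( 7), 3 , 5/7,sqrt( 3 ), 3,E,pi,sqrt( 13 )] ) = [5/7 , sqrt( 3),sqrt ( 7) , E,3, 3,pi, sqrt( 13)] 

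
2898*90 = 260820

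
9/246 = 3/82 = 0.04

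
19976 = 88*227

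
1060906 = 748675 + 312231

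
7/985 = 7/985 = 0.01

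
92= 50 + 42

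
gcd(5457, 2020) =1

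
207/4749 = 69/1583 = 0.04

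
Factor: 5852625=3^1*5^3*15607^1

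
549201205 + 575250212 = 1124451417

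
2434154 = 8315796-5881642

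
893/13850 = 893/13850= 0.06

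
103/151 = 103/151  =  0.68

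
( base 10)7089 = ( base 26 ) ach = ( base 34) 64h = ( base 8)15661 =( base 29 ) 8cd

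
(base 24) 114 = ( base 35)h9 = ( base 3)211101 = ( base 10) 604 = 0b1001011100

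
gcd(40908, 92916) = 12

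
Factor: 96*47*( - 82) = - 369984 = - 2^6*3^1*41^1*47^1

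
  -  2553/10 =  -  2553/10 = - 255.30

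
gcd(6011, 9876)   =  1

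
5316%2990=2326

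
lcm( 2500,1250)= 2500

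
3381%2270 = 1111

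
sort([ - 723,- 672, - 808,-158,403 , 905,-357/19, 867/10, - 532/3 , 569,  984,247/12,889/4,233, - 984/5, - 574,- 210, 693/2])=[ - 808, - 723, - 672, - 574, - 210,  -  984/5, -532/3, - 158, - 357/19,247/12,867/10,889/4,233 , 693/2,403, 569,  905,  984 ]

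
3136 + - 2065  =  1071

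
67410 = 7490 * 9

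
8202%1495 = 727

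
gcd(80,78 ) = 2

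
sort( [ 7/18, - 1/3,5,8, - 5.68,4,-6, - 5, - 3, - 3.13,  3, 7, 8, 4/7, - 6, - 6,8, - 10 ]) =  [ - 10, - 6, - 6,-6,-5.68, - 5, - 3.13, - 3, - 1/3,7/18,4/7,3,4, 5,7, 8, 8,8]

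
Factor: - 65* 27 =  - 1755  =  - 3^3  *  5^1*13^1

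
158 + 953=1111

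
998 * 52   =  51896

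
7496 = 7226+270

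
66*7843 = 517638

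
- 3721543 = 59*( - 63077)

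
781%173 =89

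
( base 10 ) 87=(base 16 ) 57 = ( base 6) 223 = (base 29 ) 30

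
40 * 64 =2560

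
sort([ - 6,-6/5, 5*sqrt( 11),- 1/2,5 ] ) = [ - 6, - 6/5,- 1/2,  5,  5*sqrt( 11)]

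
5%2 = 1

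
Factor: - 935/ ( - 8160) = 2^( - 5)*3^(  -  1)*11^1=11/96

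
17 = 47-30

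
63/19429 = 63/19429 =0.00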